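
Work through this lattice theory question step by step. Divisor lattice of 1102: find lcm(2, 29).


In a divisor lattice, join = lcm (least common multiple).
gcd(2,29) = 1
lcm(2,29) = 2*29/gcd = 58/1 = 58


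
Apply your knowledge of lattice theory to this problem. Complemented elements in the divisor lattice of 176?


An element a is complemented if some b has a meet b = bottom, a join b = top.
a is complemented iff gcd(a, n/a)=1, i.e. a is a unitary divisor of 176.
Complemented elements: 1, 11, 16, 176
Count: 4


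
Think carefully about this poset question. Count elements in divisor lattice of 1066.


Divisors of 1066: [1, 2, 13, 26, 41, 82, 533, 1066]
Count: 8


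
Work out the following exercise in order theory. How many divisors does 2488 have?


Divisors of 2488: [1, 2, 4, 8, 311, 622, 1244, 2488]
Count: 8


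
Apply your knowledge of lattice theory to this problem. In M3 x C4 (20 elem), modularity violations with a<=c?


Modular law: if a <= c then a v (b ^ c) = (a v b) ^ c.
Check all triples (a,b,c) with a <= c among 20 elements.
This lattice is modular (diamonds M_m and their chain-products are modular).
Total violating triples: 0


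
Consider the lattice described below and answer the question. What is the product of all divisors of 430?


Divisors of 430: [1, 2, 5, 10, 43, 86, 215, 430]
Product = n^(d(n)/2) = 430^(8/2)
Product = 34188010000


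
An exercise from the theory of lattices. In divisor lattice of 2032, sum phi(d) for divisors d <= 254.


Divisors of 2032 up to 254: [1, 2, 4, 8, 16, 127, 254]
phi values: [1, 1, 2, 4, 8, 126, 126]
Sum = 268


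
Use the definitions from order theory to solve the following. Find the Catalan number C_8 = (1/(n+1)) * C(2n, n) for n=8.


C(n) = C(2n, n) / (n+1).
C(16, 8) = 12870
C(8) = 12870 / 9 = 1430


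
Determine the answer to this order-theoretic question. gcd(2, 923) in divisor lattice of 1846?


Meet=gcd.
gcd(2,923)=1


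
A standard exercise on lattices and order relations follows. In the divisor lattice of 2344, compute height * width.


Height = length of longest chain minus 1; width = size of largest antichain.
A maximum chain: 1 | 293 | 586 | 1172 | 2344  (height 4).
A maximum antichain: {2, 293}  (width 2).
Product = 4 * 2 = 8


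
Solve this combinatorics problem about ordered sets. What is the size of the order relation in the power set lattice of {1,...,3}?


The order relation is {(a,b) : a <= b}, reflexive so it includes (a,a).
Examples: ({},{}), ({},{1,2}), ({},{1,2,3}), ({},{1,3}), ({},{1}), ...
Total ordered pairs: 27


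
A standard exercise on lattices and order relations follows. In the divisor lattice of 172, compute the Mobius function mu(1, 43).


In a divisor lattice, mu(a,b) = mu(b/a) where mu is the classical Mobius function.
b/a = 43/1 = 43
Prime factorization of 43: primes [43]
43 is squarefree with 1 prime factor(s), so mu(43) = (-1)^1 = -1


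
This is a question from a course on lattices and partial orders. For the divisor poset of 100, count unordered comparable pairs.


A comparable pair {a,b} has a < b or b < a in the order.
Count unordered pairs where one element is strictly below the other.
Examples: {1,2}, {1,4}, {1,5}, {1,10}, ...
Total comparable pairs: 27


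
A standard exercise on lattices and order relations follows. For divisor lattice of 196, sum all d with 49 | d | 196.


Interval [49,196] in divisors of 196: [49, 98, 196]
Sum = 343


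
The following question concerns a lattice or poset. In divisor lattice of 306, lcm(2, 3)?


Join=lcm.
gcd(2,3)=1
lcm=6


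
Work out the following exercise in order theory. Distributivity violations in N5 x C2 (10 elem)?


Distributive law: a ^ (b v c) = (a ^ b) v (a ^ c).
Check all 10^3 = 1000 ordered triples (a,b,c).
  e.g. a=(b,0), b=(a,0), c=(c,0): lhs=(b,0) != rhs=(a,0)
  e.g. a=(b,0), b=(a,0), c=(c,1): lhs=(b,0) != rhs=(a,0)
Total violating triples: 16


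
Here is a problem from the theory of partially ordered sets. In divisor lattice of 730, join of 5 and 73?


In a divisor lattice, join = lcm (least common multiple).
gcd(5,73) = 1
lcm(5,73) = 5*73/gcd = 365/1 = 365


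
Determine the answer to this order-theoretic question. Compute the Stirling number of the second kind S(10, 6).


S(n,k) = k*S(n-1,k) + S(n-1,k-1).
S(9,6) = 2646, S(9,5) = 6951
S(10,6) = 6*2646 + 6951 = 15876 + 6951
S(10,6) = 22827


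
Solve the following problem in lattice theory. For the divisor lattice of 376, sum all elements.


sigma(n) = sum of divisors.
Divisors of 376: [1, 2, 4, 8, 47, 94, 188, 376]
Sum = 720


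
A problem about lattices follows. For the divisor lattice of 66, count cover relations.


A cover relation a -< b holds when a < b with no c strictly between.
Cover relations:
  1 -< 2
  1 -< 3
  1 -< 11
  2 -< 6
  2 -< 22
  3 -< 6
  3 -< 33
  6 -< 66
  ...4 more
Total: 12


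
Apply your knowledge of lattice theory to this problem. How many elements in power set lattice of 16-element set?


Power set = 2^n.
2^16 = 65536


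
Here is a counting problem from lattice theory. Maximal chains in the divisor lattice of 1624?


A maximal chain goes from the minimum element to a maximal element via cover relations.
Counting all min-to-max paths in the cover graph.
Total maximal chains: 20


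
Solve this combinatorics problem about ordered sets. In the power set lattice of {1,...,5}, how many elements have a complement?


An element a is complemented if some b has a meet b = bottom, a join b = top.
every subset A has complement S\A, so all elements are complemented.
Complemented elements: {}, {1}, {2}, {3}, {4}, {5}, ... (26 more)
Count: 32


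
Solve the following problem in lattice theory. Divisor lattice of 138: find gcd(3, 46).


In a divisor lattice, meet = gcd (greatest common divisor).
By Euclidean algorithm or factoring: gcd(3,46) = 1


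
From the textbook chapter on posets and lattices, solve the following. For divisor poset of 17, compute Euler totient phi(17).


phi(n) = n * prod_{p|n} (1 - 1/p).
Prime divisors of 17: [17]
phi(17) = 17 * (1 - 1/17)
phi(17) = 16


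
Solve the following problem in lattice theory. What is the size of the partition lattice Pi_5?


B(n) = number of set partitions of an n-element set.
B(n) satisfies the recurrence: B(n+1) = sum_k C(n,k)*B(k).
B(5) = 52


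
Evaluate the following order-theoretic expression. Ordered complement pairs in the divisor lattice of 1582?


Complement pair (a,b): a meet b = bottom, a join b = top.
Here: gcd(a,b)=1 and lcm(a,b)=1582, i.e. a*b=1582 with a,b coprime.
Pairs found: (1,1582), (2,791), (7,226), (14,113), ... (4 more)
Total ordered pairs: 8


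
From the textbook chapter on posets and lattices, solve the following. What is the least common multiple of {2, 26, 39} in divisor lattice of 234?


In a divisor lattice, join = lcm (least common multiple).
Compute lcm iteratively: start with first element, then lcm(current, next).
Elements: [2, 26, 39]
lcm(2,26) = 26
lcm(26,39) = 78
Final lcm = 78


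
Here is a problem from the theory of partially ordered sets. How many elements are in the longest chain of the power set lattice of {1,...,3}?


A chain is a totally ordered subset; we count the number of elements in a maximum chain.
Compute, for each element x, the size of the longest chain ending at x:
  {}: 1
  {1}: 2
  {2}: 2
  {3}: 2
  {1,2}: 3
  {1,3}: 3
  ...
A maximum chain: {} < {1} < {1,2} < {1,2,3}
Number of elements in the longest chain: 4


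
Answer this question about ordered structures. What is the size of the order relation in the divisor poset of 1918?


The order relation is {(a,b) : a <= b}, reflexive so it includes (a,a).
Examples: (1,1), (1,137), (1,14), (1,1918), (1,2), ...
Total ordered pairs: 27


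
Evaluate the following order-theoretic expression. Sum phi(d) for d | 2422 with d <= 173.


Divisors of 2422 up to 173: [1, 2, 7, 14, 173]
phi values: [1, 1, 6, 6, 172]
Sum = 186


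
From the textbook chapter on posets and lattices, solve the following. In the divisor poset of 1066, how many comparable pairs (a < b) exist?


A comparable pair {a,b} has a < b or b < a in the order.
Count unordered pairs where one element is strictly below the other.
Examples: {1,2}, {1,13}, {1,26}, {1,41}, ...
Total comparable pairs: 19


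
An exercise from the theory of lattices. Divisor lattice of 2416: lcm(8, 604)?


Join=lcm.
gcd(8,604)=4
lcm=1208


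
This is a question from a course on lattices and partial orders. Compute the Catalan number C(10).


C(n) = C(2n, n) / (n+1).
C(20, 10) = 184756
C(10) = 184756 / 11 = 16796


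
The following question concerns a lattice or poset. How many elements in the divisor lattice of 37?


Divisors of 37: [1, 37]
Count: 2


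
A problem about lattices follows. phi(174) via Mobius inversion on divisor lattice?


phi(n) = n * prod_{p|n} (1 - 1/p).
Prime divisors of 174: [2, 3, 29]
phi(174) = 174 * (1 - 1/2) * (1 - 1/3) * (1 - 1/29)
phi(174) = 56


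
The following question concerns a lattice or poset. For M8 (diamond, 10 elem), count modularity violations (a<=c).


Modular law: if a <= c then a v (b ^ c) = (a v b) ^ c.
Check all triples (a,b,c) with a <= c among 10 elements.
This lattice is modular (diamonds M_m and their chain-products are modular).
Total violating triples: 0


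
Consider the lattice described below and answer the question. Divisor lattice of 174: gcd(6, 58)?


Meet=gcd.
gcd(6,58)=2


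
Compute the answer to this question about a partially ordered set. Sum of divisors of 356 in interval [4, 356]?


Interval [4,356] in divisors of 356: [4, 356]
Sum = 360


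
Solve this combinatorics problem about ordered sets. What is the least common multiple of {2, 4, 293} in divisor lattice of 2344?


In a divisor lattice, join = lcm (least common multiple).
Compute lcm iteratively: start with first element, then lcm(current, next).
Elements: [2, 4, 293]
lcm(2,4) = 4
lcm(4,293) = 1172
Final lcm = 1172


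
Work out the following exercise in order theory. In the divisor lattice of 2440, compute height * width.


Height = length of longest chain minus 1; width = size of largest antichain.
A maximum chain: 1 | 61 | 305 | 610 | 1220 | 2440  (height 5).
A maximum antichain: {4, 10, 122, 305}  (width 4).
Product = 5 * 4 = 20


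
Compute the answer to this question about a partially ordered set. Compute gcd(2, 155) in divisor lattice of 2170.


In a divisor lattice, meet = gcd (greatest common divisor).
By Euclidean algorithm or factoring: gcd(2,155) = 1


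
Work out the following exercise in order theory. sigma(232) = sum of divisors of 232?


sigma(n) = sum of divisors.
Divisors of 232: [1, 2, 4, 8, 29, 58, 116, 232]
Sum = 450


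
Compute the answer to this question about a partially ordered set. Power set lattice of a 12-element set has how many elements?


Power set = 2^n.
2^12 = 4096


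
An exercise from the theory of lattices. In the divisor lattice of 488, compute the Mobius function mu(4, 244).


In a divisor lattice, mu(a,b) = mu(b/a) where mu is the classical Mobius function.
b/a = 244/4 = 61
Prime factorization of 61: primes [61]
61 is squarefree with 1 prime factor(s), so mu(61) = (-1)^1 = -1


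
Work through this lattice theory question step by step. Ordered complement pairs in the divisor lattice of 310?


Complement pair (a,b): a meet b = bottom, a join b = top.
Here: gcd(a,b)=1 and lcm(a,b)=310, i.e. a*b=310 with a,b coprime.
Pairs found: (1,310), (2,155), (5,62), (10,31), ... (4 more)
Total ordered pairs: 8


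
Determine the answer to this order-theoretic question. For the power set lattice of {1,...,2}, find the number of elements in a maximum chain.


A chain is a totally ordered subset; we count the number of elements in a maximum chain.
Compute, for each element x, the size of the longest chain ending at x:
  {}: 1
  {1}: 2
  {2}: 2
  {1,2}: 3
A maximum chain: {} < {1} < {1,2}
Number of elements in the longest chain: 3


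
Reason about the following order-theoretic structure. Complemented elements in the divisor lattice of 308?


An element a is complemented if some b has a meet b = bottom, a join b = top.
a is complemented iff gcd(a, n/a)=1, i.e. a is a unitary divisor of 308.
Complemented elements: 1, 4, 7, 11, 28, 44, ... (2 more)
Count: 8


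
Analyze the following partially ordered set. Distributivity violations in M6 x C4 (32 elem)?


Distributive law: a ^ (b v c) = (a ^ b) v (a ^ c).
Check all 32^3 = 32768 ordered triples (a,b,c).
  e.g. a=(a1,0), b=(a2,0), c=(a3,0): lhs=(a1,0) != rhs=(0,0)
  e.g. a=(a1,0), b=(a2,0), c=(a3,1): lhs=(a1,0) != rhs=(0,0)
Total violating triples: 7680


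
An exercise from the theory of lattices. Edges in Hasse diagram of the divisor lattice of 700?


A cover relation a -< b holds when a < b with no c strictly between.
Cover relations:
  1 -< 2
  1 -< 5
  1 -< 7
  2 -< 4
  2 -< 10
  2 -< 14
  4 -< 20
  4 -< 28
  ...25 more
Total: 33


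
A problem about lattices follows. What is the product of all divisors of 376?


Divisors of 376: [1, 2, 4, 8, 47, 94, 188, 376]
Product = n^(d(n)/2) = 376^(8/2)
Product = 19987173376


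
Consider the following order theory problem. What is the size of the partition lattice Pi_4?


B(n) = number of set partitions of an n-element set.
B(n) satisfies the recurrence: B(n+1) = sum_k C(n,k)*B(k).
B(4) = 15


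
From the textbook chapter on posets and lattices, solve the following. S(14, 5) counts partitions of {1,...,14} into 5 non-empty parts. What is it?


S(n,k) = k*S(n-1,k) + S(n-1,k-1).
S(13,5) = 7508501, S(13,4) = 2532530
S(14,5) = 5*7508501 + 2532530 = 37542505 + 2532530
S(14,5) = 40075035


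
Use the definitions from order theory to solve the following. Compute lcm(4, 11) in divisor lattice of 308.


In a divisor lattice, join = lcm (least common multiple).
gcd(4,11) = 1
lcm(4,11) = 4*11/gcd = 44/1 = 44


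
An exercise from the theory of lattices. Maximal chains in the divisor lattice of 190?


A maximal chain goes from the minimum element to a maximal element via cover relations.
Counting all min-to-max paths in the cover graph.
Total maximal chains: 6


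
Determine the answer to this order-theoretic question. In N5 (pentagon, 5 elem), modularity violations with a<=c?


Modular law: if a <= c then a v (b ^ c) = (a v b) ^ c.
Check all triples (a,b,c) with a <= c among 5 elements.
  e.g. a=a, b=c, c=b: lhs=a != rhs=b
Total violating triples: 1


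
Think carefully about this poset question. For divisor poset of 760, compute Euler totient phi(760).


phi(n) = n * prod_{p|n} (1 - 1/p).
Prime divisors of 760: [2, 5, 19]
phi(760) = 760 * (1 - 1/2) * (1 - 1/5) * (1 - 1/19)
phi(760) = 288


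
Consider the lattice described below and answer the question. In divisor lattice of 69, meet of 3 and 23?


In a divisor lattice, meet = gcd (greatest common divisor).
By Euclidean algorithm or factoring: gcd(3,23) = 1


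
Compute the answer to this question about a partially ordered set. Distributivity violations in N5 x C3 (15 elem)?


Distributive law: a ^ (b v c) = (a ^ b) v (a ^ c).
Check all 15^3 = 3375 ordered triples (a,b,c).
  e.g. a=(b,0), b=(a,0), c=(c,0): lhs=(b,0) != rhs=(a,0)
  e.g. a=(b,0), b=(a,0), c=(c,1): lhs=(b,0) != rhs=(a,0)
Total violating triples: 54


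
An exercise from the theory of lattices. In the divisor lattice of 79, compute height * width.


Height = length of longest chain minus 1; width = size of largest antichain.
A maximum chain: 1 | 79  (height 1).
A maximum antichain: {1}  (width 1).
Product = 1 * 1 = 1


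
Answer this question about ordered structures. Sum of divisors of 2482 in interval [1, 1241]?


Interval [1,1241] in divisors of 2482: [1, 17, 73, 1241]
Sum = 1332


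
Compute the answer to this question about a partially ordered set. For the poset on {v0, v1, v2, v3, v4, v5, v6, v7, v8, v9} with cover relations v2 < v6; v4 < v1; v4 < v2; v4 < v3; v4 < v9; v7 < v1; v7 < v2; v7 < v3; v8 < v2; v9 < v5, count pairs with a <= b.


The order relation is {(a,b) : a <= b}, reflexive so it includes (a,a).
Examples: (v0,v0), (v1,v1), (v2,v2), (v2,v6), (v3,v3), ...
Total ordered pairs: 24


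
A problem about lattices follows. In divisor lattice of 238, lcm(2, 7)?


Join=lcm.
gcd(2,7)=1
lcm=14


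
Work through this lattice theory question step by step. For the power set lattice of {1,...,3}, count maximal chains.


A maximal chain goes from the minimum element to a maximal element via cover relations.
Counting all min-to-max paths in the cover graph.
Total maximal chains: 6


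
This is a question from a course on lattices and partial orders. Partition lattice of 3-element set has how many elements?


B(n) = number of set partitions of an n-element set.
B(n) satisfies the recurrence: B(n+1) = sum_k C(n,k)*B(k).
B(3) = 5


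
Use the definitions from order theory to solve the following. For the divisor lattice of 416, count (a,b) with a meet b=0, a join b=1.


Complement pair (a,b): a meet b = bottom, a join b = top.
Here: gcd(a,b)=1 and lcm(a,b)=416, i.e. a*b=416 with a,b coprime.
Pairs found: (1,416), (13,32), (32,13), (416,1)
Total ordered pairs: 4


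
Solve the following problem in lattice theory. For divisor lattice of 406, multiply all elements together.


Divisors of 406: [1, 2, 7, 14, 29, 58, 203, 406]
Product = n^(d(n)/2) = 406^(8/2)
Product = 27170906896


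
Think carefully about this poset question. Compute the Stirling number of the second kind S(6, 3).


S(n,k) = k*S(n-1,k) + S(n-1,k-1).
S(5,3) = 25, S(5,2) = 15
S(6,3) = 3*25 + 15 = 75 + 15
S(6,3) = 90


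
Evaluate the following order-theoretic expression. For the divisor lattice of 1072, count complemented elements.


An element a is complemented if some b has a meet b = bottom, a join b = top.
a is complemented iff gcd(a, n/a)=1, i.e. a is a unitary divisor of 1072.
Complemented elements: 1, 16, 67, 1072
Count: 4


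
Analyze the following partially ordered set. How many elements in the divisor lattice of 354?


Divisors of 354: [1, 2, 3, 6, 59, 118, 177, 354]
Count: 8


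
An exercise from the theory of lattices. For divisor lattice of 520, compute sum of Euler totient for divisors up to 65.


Divisors of 520 up to 65: [1, 2, 4, 5, 8, 10, 13, 20, 26, 40, 52, 65]
phi values: [1, 1, 2, 4, 4, 4, 12, 8, 12, 16, 24, 48]
Sum = 136


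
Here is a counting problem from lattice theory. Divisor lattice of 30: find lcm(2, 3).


In a divisor lattice, join = lcm (least common multiple).
gcd(2,3) = 1
lcm(2,3) = 2*3/gcd = 6/1 = 6


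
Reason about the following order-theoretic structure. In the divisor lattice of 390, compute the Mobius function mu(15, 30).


In a divisor lattice, mu(a,b) = mu(b/a) where mu is the classical Mobius function.
b/a = 30/15 = 2
Prime factorization of 2: primes [2]
2 is squarefree with 1 prime factor(s), so mu(2) = (-1)^1 = -1


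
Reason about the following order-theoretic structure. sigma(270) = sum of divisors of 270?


sigma(n) = sum of divisors.
Divisors of 270: [1, 2, 3, 5, 6, 9, 10, 15, 18, 27, 30, 45, 54, 90, 135, 270]
Sum = 720


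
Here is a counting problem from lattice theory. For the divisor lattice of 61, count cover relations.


A cover relation a -< b holds when a < b with no c strictly between.
Cover relations:
  1 -< 61
Total: 1


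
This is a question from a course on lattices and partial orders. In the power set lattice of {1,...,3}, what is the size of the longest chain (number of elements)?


A chain is a totally ordered subset; we count the number of elements in a maximum chain.
Compute, for each element x, the size of the longest chain ending at x:
  {}: 1
  {1}: 2
  {2}: 2
  {3}: 2
  {1,2}: 3
  {1,3}: 3
  ...
A maximum chain: {} < {1} < {1,2} < {1,2,3}
Number of elements in the longest chain: 4


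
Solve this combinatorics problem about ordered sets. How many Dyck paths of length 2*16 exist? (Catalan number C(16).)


C(n) = C(2n, n) / (n+1).
C(32, 16) = 601080390
C(16) = 601080390 / 17 = 35357670


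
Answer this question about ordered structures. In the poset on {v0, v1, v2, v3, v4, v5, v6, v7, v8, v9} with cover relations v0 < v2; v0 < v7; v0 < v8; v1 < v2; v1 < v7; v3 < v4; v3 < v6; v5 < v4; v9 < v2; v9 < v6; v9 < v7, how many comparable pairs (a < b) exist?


A comparable pair {a,b} has a < b or b < a in the order.
Count unordered pairs where one element is strictly below the other.
Examples: {v0,v2}, {v0,v7}, {v0,v8}, {v1,v2}, ...
Total comparable pairs: 11


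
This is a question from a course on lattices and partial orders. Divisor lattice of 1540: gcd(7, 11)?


Meet=gcd.
gcd(7,11)=1


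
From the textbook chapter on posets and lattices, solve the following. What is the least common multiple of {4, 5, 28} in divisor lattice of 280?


In a divisor lattice, join = lcm (least common multiple).
Compute lcm iteratively: start with first element, then lcm(current, next).
Elements: [4, 5, 28]
lcm(4,5) = 20
lcm(20,28) = 140
Final lcm = 140


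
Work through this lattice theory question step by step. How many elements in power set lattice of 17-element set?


Power set = 2^n.
2^17 = 131072


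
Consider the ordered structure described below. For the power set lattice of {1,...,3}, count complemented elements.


An element a is complemented if some b has a meet b = bottom, a join b = top.
every subset A has complement S\A, so all elements are complemented.
Complemented elements: {}, {1}, {2}, {3}, {1,2}, {1,3}, ... (2 more)
Count: 8


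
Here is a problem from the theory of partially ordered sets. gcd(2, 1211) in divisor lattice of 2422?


Meet=gcd.
gcd(2,1211)=1


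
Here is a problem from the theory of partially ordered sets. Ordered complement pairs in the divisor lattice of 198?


Complement pair (a,b): a meet b = bottom, a join b = top.
Here: gcd(a,b)=1 and lcm(a,b)=198, i.e. a*b=198 with a,b coprime.
Pairs found: (1,198), (2,99), (9,22), (11,18), ... (4 more)
Total ordered pairs: 8


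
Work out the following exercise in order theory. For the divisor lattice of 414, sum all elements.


sigma(n) = sum of divisors.
Divisors of 414: [1, 2, 3, 6, 9, 18, 23, 46, 69, 138, 207, 414]
Sum = 936


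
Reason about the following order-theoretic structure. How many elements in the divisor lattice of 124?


Divisors of 124: [1, 2, 4, 31, 62, 124]
Count: 6


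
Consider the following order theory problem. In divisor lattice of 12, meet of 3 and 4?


In a divisor lattice, meet = gcd (greatest common divisor).
By Euclidean algorithm or factoring: gcd(3,4) = 1


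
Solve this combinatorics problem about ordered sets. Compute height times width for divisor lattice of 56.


Height = length of longest chain minus 1; width = size of largest antichain.
A maximum chain: 1 | 7 | 14 | 28 | 56  (height 4).
A maximum antichain: {2, 7}  (width 2).
Product = 4 * 2 = 8


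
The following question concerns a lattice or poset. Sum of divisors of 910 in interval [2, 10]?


Interval [2,10] in divisors of 910: [2, 10]
Sum = 12


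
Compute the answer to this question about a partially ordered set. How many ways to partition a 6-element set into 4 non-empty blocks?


S(n,k) = k*S(n-1,k) + S(n-1,k-1).
S(5,4) = 10, S(5,3) = 25
S(6,4) = 4*10 + 25 = 40 + 25
S(6,4) = 65


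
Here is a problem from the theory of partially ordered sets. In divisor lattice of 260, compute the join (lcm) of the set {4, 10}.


In a divisor lattice, join = lcm (least common multiple).
Compute lcm iteratively: start with first element, then lcm(current, next).
Elements: [4, 10]
lcm(4,10) = 20
Final lcm = 20


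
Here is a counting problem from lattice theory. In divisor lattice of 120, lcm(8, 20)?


Join=lcm.
gcd(8,20)=4
lcm=40


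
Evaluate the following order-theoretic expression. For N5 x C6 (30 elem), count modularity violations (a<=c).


Modular law: if a <= c then a v (b ^ c) = (a v b) ^ c.
Check all triples (a,b,c) with a <= c among 30 elements.
  e.g. a=(a,0), b=(c,0), c=(b,0): lhs=(a,0) != rhs=(b,0)
  e.g. a=(a,0), b=(c,1), c=(b,0): lhs=(a,0) != rhs=(b,0)
Total violating triples: 126


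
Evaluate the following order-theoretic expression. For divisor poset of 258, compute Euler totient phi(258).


phi(n) = n * prod_{p|n} (1 - 1/p).
Prime divisors of 258: [2, 3, 43]
phi(258) = 258 * (1 - 1/2) * (1 - 1/3) * (1 - 1/43)
phi(258) = 84


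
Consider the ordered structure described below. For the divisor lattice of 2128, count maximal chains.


A maximal chain goes from the minimum element to a maximal element via cover relations.
Counting all min-to-max paths in the cover graph.
Total maximal chains: 30


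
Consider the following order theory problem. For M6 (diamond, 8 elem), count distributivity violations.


Distributive law: a ^ (b v c) = (a ^ b) v (a ^ c).
Check all 8^3 = 512 ordered triples (a,b,c).
  e.g. a=a1, b=a2, c=a3: lhs=a1 != rhs=0
  e.g. a=a1, b=a2, c=a4: lhs=a1 != rhs=0
Total violating triples: 120


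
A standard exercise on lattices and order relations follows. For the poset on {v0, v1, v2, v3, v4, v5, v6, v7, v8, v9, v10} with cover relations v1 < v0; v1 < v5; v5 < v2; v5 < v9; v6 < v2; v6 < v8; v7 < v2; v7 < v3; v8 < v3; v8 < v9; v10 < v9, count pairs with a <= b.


The order relation is {(a,b) : a <= b}, reflexive so it includes (a,a).
Examples: (v0,v0), (v1,v0), (v1,v1), (v1,v2), (v1,v5), ...
Total ordered pairs: 26


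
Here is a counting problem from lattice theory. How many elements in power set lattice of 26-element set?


Power set = 2^n.
2^26 = 67108864


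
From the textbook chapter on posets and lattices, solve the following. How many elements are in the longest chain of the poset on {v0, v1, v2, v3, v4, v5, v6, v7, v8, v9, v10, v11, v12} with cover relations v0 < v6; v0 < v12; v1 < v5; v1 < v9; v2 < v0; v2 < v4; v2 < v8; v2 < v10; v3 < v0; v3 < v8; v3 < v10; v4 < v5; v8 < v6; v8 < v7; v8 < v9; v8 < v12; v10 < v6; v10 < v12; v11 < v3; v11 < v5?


A chain is a totally ordered subset; we count the number of elements in a maximum chain.
Compute, for each element x, the size of the longest chain ending at x:
  v1: 1
  v2: 1
  v11: 1
  v3: 2
  v4: 2
  v0: 3
  ...
A maximum chain: v11 < v3 < v0 < v6
Number of elements in the longest chain: 4


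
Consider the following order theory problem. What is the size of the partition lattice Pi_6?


B(n) = number of set partitions of an n-element set.
B(n) satisfies the recurrence: B(n+1) = sum_k C(n,k)*B(k).
B(6) = 203


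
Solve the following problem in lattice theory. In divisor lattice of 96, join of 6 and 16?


In a divisor lattice, join = lcm (least common multiple).
gcd(6,16) = 2
lcm(6,16) = 6*16/gcd = 96/2 = 48


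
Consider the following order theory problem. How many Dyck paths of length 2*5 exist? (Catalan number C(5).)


C(n) = C(2n, n) / (n+1).
C(10, 5) = 252
C(5) = 252 / 6 = 42


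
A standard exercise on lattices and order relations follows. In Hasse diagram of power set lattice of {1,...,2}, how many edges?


A cover relation a -< b holds when a < b with no c strictly between.
Cover relations:
  {} -< {1}
  {} -< {2}
  {1} -< {1,2}
  {2} -< {1,2}
Total: 4


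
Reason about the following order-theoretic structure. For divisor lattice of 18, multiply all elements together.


Divisors of 18: [1, 2, 3, 6, 9, 18]
Product = n^(d(n)/2) = 18^(6/2)
Product = 5832


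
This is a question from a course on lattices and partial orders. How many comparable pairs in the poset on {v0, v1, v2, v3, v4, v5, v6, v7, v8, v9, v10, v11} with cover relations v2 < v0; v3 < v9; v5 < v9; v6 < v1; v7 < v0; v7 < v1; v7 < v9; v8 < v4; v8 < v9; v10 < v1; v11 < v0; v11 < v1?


A comparable pair {a,b} has a < b or b < a in the order.
Count unordered pairs where one element is strictly below the other.
Examples: {v0,v2}, {v0,v7}, {v0,v11}, {v1,v6}, ...
Total comparable pairs: 12


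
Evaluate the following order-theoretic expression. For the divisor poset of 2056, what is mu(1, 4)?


In a divisor lattice, mu(a,b) = mu(b/a) where mu is the classical Mobius function.
b/a = 4/1 = 4
Prime factorization of 4: primes [2]
4 is not squarefree, so mu(4) = 0


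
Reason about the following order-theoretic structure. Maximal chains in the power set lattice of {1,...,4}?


A maximal chain goes from the minimum element to a maximal element via cover relations.
Counting all min-to-max paths in the cover graph.
Total maximal chains: 24


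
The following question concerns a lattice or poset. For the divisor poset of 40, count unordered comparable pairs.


A comparable pair {a,b} has a < b or b < a in the order.
Count unordered pairs where one element is strictly below the other.
Examples: {1,2}, {1,4}, {1,5}, {1,8}, ...
Total comparable pairs: 22


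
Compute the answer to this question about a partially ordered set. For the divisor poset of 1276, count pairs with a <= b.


The order relation is {(a,b) : a <= b}, reflexive so it includes (a,a).
Examples: (1,1), (1,11), (1,116), (1,1276), (1,2), ...
Total ordered pairs: 54


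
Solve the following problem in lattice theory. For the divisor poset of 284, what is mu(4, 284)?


In a divisor lattice, mu(a,b) = mu(b/a) where mu is the classical Mobius function.
b/a = 284/4 = 71
Prime factorization of 71: primes [71]
71 is squarefree with 1 prime factor(s), so mu(71) = (-1)^1 = -1


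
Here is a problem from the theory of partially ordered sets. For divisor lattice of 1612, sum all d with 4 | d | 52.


Interval [4,52] in divisors of 1612: [4, 52]
Sum = 56


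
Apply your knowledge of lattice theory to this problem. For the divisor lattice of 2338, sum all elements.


sigma(n) = sum of divisors.
Divisors of 2338: [1, 2, 7, 14, 167, 334, 1169, 2338]
Sum = 4032


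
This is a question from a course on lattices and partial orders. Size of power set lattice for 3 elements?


Power set = 2^n.
2^3 = 8


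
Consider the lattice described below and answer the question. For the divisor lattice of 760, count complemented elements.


An element a is complemented if some b has a meet b = bottom, a join b = top.
a is complemented iff gcd(a, n/a)=1, i.e. a is a unitary divisor of 760.
Complemented elements: 1, 5, 8, 19, 40, 95, ... (2 more)
Count: 8


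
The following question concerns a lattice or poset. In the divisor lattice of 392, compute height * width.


Height = length of longest chain minus 1; width = size of largest antichain.
A maximum chain: 1 | 7 | 49 | 98 | 196 | 392  (height 5).
A maximum antichain: {4, 14, 49}  (width 3).
Product = 5 * 3 = 15


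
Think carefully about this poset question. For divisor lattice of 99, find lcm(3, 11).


In a divisor lattice, join = lcm (least common multiple).
Compute lcm iteratively: start with first element, then lcm(current, next).
Elements: [3, 11]
lcm(3,11) = 33
Final lcm = 33


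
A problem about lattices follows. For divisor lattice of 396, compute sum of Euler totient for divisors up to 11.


Divisors of 396 up to 11: [1, 2, 3, 4, 6, 9, 11]
phi values: [1, 1, 2, 2, 2, 6, 10]
Sum = 24


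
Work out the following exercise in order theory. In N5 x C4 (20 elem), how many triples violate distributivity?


Distributive law: a ^ (b v c) = (a ^ b) v (a ^ c).
Check all 20^3 = 8000 ordered triples (a,b,c).
  e.g. a=(b,0), b=(a,0), c=(c,0): lhs=(b,0) != rhs=(a,0)
  e.g. a=(b,0), b=(a,0), c=(c,1): lhs=(b,0) != rhs=(a,0)
Total violating triples: 128


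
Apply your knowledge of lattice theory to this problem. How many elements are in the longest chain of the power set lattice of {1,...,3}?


A chain is a totally ordered subset; we count the number of elements in a maximum chain.
Compute, for each element x, the size of the longest chain ending at x:
  {}: 1
  {1}: 2
  {2}: 2
  {3}: 2
  {1,2}: 3
  {1,3}: 3
  ...
A maximum chain: {} < {1} < {1,2} < {1,2,3}
Number of elements in the longest chain: 4


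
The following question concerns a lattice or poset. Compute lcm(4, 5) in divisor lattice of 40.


In a divisor lattice, join = lcm (least common multiple).
gcd(4,5) = 1
lcm(4,5) = 4*5/gcd = 20/1 = 20


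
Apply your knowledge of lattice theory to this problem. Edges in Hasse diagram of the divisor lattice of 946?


A cover relation a -< b holds when a < b with no c strictly between.
Cover relations:
  1 -< 2
  1 -< 11
  1 -< 43
  2 -< 22
  2 -< 86
  11 -< 22
  11 -< 473
  22 -< 946
  ...4 more
Total: 12


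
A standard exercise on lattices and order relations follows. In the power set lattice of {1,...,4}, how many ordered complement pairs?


Complement pair (a,b): a meet b = bottom, a join b = top.
Here: A intersect B = {} and A union B = {1,...,4}.
Pairs found: ({},{1,2,3,4}), ({1},{2,3,4}), ({2},{1,3,4}), ({3},{1,2,4}), ... (12 more)
Total ordered pairs: 16


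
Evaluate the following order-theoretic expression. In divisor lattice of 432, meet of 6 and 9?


In a divisor lattice, meet = gcd (greatest common divisor).
By Euclidean algorithm or factoring: gcd(6,9) = 3


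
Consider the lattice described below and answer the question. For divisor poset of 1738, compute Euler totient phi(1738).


phi(n) = n * prod_{p|n} (1 - 1/p).
Prime divisors of 1738: [2, 11, 79]
phi(1738) = 1738 * (1 - 1/2) * (1 - 1/11) * (1 - 1/79)
phi(1738) = 780


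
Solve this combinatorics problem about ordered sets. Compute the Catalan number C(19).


C(n) = C(2n, n) / (n+1).
C(38, 19) = 35345263800
C(19) = 35345263800 / 20 = 1767263190


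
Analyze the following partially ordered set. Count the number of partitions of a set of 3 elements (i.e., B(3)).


B(n) = number of set partitions of an n-element set.
B(n) satisfies the recurrence: B(n+1) = sum_k C(n,k)*B(k).
B(3) = 5


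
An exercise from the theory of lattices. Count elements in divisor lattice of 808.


Divisors of 808: [1, 2, 4, 8, 101, 202, 404, 808]
Count: 8


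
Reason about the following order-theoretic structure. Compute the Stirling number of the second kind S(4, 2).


S(n,k) = k*S(n-1,k) + S(n-1,k-1).
S(3,2) = 3, S(3,1) = 1
S(4,2) = 2*3 + 1 = 6 + 1
S(4,2) = 7


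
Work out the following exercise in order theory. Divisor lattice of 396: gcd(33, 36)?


Meet=gcd.
gcd(33,36)=3


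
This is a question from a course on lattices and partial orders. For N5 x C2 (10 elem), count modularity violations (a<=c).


Modular law: if a <= c then a v (b ^ c) = (a v b) ^ c.
Check all triples (a,b,c) with a <= c among 10 elements.
  e.g. a=(a,0), b=(c,0), c=(b,0): lhs=(a,0) != rhs=(b,0)
  e.g. a=(a,0), b=(c,1), c=(b,0): lhs=(a,0) != rhs=(b,0)
Total violating triples: 6


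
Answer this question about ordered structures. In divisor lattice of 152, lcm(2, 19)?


Join=lcm.
gcd(2,19)=1
lcm=38


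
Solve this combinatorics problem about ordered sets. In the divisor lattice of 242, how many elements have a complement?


An element a is complemented if some b has a meet b = bottom, a join b = top.
a is complemented iff gcd(a, n/a)=1, i.e. a is a unitary divisor of 242.
Complemented elements: 1, 2, 121, 242
Count: 4


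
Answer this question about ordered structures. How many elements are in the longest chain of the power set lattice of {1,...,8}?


A chain is a totally ordered subset; we count the number of elements in a maximum chain.
Compute, for each element x, the size of the longest chain ending at x:
  {}: 1
  {1}: 2
  {2}: 2
  {3}: 2
  {4}: 2
  {5}: 2
  ...
A maximum chain: {} < {1} < {1,2} < {1,2,3} < {1,2,3,4} < {1,2,3,4,5} < {1,2,3,4,5,6} < {1,2,3,4,5,6,7} < {1,2,3,4,5,6,7,8}
Number of elements in the longest chain: 9


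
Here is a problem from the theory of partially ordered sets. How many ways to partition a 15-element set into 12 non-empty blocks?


S(n,k) = k*S(n-1,k) + S(n-1,k-1).
S(14,12) = 3367, S(14,11) = 66066
S(15,12) = 12*3367 + 66066 = 40404 + 66066
S(15,12) = 106470


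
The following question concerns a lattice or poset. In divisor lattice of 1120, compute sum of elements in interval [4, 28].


Interval [4,28] in divisors of 1120: [4, 28]
Sum = 32


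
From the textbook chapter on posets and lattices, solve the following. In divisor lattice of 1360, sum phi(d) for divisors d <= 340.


Divisors of 1360 up to 340: [1, 2, 4, 5, 8, 10, 16, 17, 20, 34, 40, 68, 80, 85, 136, 170, 272, 340]
phi values: [1, 1, 2, 4, 4, 4, 8, 16, 8, 16, 16, 32, 32, 64, 64, 64, 128, 128]
Sum = 592


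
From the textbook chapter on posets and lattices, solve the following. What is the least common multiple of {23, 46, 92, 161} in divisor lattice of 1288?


In a divisor lattice, join = lcm (least common multiple).
Compute lcm iteratively: start with first element, then lcm(current, next).
Elements: [23, 46, 92, 161]
lcm(23,46) = 46
lcm(46,92) = 92
lcm(92,161) = 644
Final lcm = 644


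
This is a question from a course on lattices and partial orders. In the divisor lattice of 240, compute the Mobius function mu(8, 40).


In a divisor lattice, mu(a,b) = mu(b/a) where mu is the classical Mobius function.
b/a = 40/8 = 5
Prime factorization of 5: primes [5]
5 is squarefree with 1 prime factor(s), so mu(5) = (-1)^1 = -1


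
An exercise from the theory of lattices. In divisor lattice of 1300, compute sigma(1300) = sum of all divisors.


sigma(n) = sum of divisors.
Divisors of 1300: [1, 2, 4, 5, 10, 13, 20, 25, 26, 50, 52, 65, 100, 130, 260, 325, 650, 1300]
Sum = 3038


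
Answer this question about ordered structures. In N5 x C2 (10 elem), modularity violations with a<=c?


Modular law: if a <= c then a v (b ^ c) = (a v b) ^ c.
Check all triples (a,b,c) with a <= c among 10 elements.
  e.g. a=(a,0), b=(c,0), c=(b,0): lhs=(a,0) != rhs=(b,0)
  e.g. a=(a,0), b=(c,1), c=(b,0): lhs=(a,0) != rhs=(b,0)
Total violating triples: 6


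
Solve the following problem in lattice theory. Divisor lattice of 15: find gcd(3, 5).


In a divisor lattice, meet = gcd (greatest common divisor).
By Euclidean algorithm or factoring: gcd(3,5) = 1


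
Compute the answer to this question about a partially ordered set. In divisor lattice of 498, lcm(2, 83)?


Join=lcm.
gcd(2,83)=1
lcm=166


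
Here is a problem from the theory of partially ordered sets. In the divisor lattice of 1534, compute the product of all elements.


Divisors of 1534: [1, 2, 13, 26, 59, 118, 767, 1534]
Product = n^(d(n)/2) = 1534^(8/2)
Product = 5537343160336


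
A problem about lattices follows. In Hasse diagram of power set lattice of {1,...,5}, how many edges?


A cover relation a -< b holds when a < b with no c strictly between.
Cover relations:
  {} -< {1}
  {} -< {2}
  {} -< {3}
  {} -< {4}
  {} -< {5}
  {1} -< {1,2}
  {1} -< {1,3}
  {1} -< {1,4}
  ...72 more
Total: 80


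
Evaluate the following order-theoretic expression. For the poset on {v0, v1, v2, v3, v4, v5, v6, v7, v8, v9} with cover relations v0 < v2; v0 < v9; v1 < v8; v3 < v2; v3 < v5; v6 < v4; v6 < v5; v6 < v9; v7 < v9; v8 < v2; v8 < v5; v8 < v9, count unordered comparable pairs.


A comparable pair {a,b} has a < b or b < a in the order.
Count unordered pairs where one element is strictly below the other.
Examples: {v0,v2}, {v0,v9}, {v1,v2}, {v1,v5}, ...
Total comparable pairs: 15


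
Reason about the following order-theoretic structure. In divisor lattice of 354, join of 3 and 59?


In a divisor lattice, join = lcm (least common multiple).
gcd(3,59) = 1
lcm(3,59) = 3*59/gcd = 177/1 = 177


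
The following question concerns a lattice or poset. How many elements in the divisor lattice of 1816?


Divisors of 1816: [1, 2, 4, 8, 227, 454, 908, 1816]
Count: 8


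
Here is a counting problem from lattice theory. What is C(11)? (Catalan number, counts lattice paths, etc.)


C(n) = C(2n, n) / (n+1).
C(22, 11) = 705432
C(11) = 705432 / 12 = 58786
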